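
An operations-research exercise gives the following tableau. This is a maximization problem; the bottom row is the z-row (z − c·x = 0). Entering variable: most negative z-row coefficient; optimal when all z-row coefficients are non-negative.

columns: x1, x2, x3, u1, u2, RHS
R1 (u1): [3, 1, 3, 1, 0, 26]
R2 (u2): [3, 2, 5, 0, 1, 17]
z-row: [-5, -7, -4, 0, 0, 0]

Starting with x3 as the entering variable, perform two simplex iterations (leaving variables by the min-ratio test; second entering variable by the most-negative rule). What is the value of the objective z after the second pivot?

Ratio test on column x3 — row 1: 26/3 = 26/3; row 2: 17/5 = 17/5. Minimum is 17/5 at row 2 (u2 leaves); pivot element 5.
Pivot on row 2; the z-row RHS becomes 0 − (-4)·(17/5) = 68/5.
Next entering variable (most negative z-row entry -27/5): x2.
Ratio test on column x2 — row 1: entry -1/5 ≤ 0; row 2: (17/5)/(2/5) = 17/2. Minimum is 17/2 at row 2 (x3 leaves); pivot element 2/5.
After the second pivot the z-row RHS is 68/5 − (-27/5)·(17/2) = 119/2.

119/2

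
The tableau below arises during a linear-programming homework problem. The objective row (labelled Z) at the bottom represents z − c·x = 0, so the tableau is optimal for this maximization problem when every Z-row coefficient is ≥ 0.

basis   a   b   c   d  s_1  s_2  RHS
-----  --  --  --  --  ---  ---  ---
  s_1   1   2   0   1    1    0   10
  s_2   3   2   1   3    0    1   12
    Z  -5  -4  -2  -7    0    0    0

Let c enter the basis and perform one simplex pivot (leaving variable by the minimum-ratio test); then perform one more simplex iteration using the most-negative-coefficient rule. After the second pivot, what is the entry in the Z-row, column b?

Ratio test on column c — row 1: entry 0 ≤ 0; row 2: 12/1 = 12. Minimum is 12 at row 2 (s_2 leaves); pivot element 1.
Divide row 2 by 1; eliminate column c from the other rows.
Second iteration: most negative Z-row entry is -1 in column d, so d enters.
Ratio test on column d — row 1: 10/1 = 10; row 2: 12/3 = 4. Minimum is 4 at row 2 (c leaves); pivot element 3.
Divide row 2 by 3; eliminate column d from the other rows.
After both pivots, the entry at the Z-row, column b is 2/3.

2/3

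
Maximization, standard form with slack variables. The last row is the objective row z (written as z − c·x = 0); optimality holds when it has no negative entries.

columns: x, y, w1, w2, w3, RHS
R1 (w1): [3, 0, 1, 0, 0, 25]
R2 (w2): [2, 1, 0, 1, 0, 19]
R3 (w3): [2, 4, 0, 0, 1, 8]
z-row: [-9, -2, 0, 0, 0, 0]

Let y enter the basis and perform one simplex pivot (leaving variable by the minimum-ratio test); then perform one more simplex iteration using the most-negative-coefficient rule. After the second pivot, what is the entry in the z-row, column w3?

9/2

Ratio test on column y — row 1: entry 0 ≤ 0; row 2: 19/1 = 19; row 3: 8/4 = 2. Minimum is 2 at row 3 (w3 leaves); pivot element 4.
Divide row 3 by 4; eliminate column y from the other rows.
Second iteration: most negative z-row entry is -8 in column x, so x enters.
Ratio test on column x — row 1: 25/3 = 25/3; row 2: 17/(3/2) = 34/3; row 3: 2/(1/2) = 4. Minimum is 4 at row 3 (y leaves); pivot element 1/2.
Divide row 3 by 1/2; eliminate column x from the other rows.
After both pivots, the entry at the z-row, column w3 is 9/2.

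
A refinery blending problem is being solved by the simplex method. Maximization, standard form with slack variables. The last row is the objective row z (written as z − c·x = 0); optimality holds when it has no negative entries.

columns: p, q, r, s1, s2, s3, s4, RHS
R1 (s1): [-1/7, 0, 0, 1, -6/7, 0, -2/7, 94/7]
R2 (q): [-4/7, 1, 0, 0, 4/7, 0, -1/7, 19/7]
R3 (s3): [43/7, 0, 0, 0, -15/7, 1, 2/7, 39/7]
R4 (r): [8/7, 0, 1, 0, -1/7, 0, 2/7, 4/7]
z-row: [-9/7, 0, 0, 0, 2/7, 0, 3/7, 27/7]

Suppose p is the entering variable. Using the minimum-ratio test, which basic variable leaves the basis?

r

Column p entries and ratios — s1: -1/7 ≤ 0, skip; q: -4/7 ≤ 0, skip; s3: (39/7)/(43/7) = 39/43; r: (4/7)/(8/7) = 1/2.
Smallest ratio is 1/2 in the row of r, so r leaves.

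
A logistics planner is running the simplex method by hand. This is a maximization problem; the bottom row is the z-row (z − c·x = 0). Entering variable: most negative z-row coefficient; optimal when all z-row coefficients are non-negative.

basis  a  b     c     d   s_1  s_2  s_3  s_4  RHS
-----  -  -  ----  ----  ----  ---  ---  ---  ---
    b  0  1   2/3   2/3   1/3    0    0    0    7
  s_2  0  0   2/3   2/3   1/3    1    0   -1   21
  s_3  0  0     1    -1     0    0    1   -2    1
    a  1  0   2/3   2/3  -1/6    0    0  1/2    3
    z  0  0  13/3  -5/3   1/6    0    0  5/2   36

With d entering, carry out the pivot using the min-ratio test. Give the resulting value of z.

87/2

Ratio test on column d — row 1: 7/(2/3) = 21/2; row 2: 21/(2/3) = 63/2; row 3: entry -1 ≤ 0; row 4: 3/(2/3) = 9/2. Minimum is 9/2 at row 4 (a leaves); pivot element 2/3.
Pivot on row 4; the z-row RHS becomes 36 − (-5/3)·(9/2) = 87/2.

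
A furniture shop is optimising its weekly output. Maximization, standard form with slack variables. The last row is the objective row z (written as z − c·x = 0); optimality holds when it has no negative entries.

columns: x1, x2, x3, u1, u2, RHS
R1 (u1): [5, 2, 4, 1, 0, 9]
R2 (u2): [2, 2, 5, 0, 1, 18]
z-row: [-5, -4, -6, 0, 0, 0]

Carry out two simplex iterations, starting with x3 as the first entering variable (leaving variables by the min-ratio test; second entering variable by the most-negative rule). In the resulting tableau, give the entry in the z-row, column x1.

5

Ratio test on column x3 — row 1: 9/4 = 9/4; row 2: 18/5 = 18/5. Minimum is 9/4 at row 1 (u1 leaves); pivot element 4.
Divide row 1 by 4; eliminate column x3 from the other rows.
Second iteration: most negative z-row entry is -1 in column x2, so x2 enters.
Ratio test on column x2 — row 1: (9/4)/(1/2) = 9/2; row 2: entry -1/2 ≤ 0. Minimum is 9/2 at row 1 (x3 leaves); pivot element 1/2.
Divide row 1 by 1/2; eliminate column x2 from the other rows.
After both pivots, the entry at the z-row, column x1 is 5.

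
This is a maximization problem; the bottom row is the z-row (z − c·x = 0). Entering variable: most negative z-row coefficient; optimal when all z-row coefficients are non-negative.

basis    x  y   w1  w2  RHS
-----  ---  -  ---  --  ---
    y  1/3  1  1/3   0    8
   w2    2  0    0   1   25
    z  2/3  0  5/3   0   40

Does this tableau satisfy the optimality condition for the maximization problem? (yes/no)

yes

Every z-row coefficient is ≥ 0, so the tableau is optimal.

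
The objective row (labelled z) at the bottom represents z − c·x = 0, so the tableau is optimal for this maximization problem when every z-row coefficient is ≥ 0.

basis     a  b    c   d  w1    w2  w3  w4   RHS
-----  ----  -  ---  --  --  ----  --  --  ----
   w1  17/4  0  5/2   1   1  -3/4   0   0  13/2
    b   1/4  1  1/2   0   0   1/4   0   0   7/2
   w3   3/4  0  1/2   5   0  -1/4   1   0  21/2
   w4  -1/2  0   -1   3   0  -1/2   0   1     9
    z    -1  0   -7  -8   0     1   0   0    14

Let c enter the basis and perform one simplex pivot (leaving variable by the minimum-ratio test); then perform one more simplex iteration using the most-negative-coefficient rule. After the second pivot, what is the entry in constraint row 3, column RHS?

23/12

Ratio test on column c — row 1: (13/2)/(5/2) = 13/5; row 2: (7/2)/(1/2) = 7; row 3: (21/2)/(1/2) = 21; row 4: entry -1 ≤ 0. Minimum is 13/5 at row 1 (w1 leaves); pivot element 5/2.
Divide row 1 by 5/2; eliminate column c from the other rows.
Second iteration: most negative z-row entry is -26/5 in column d, so d enters.
Ratio test on column d — row 1: (13/5)/(2/5) = 13/2; row 2: entry -1/5 ≤ 0; row 3: (46/5)/(24/5) = 23/12; row 4: (58/5)/(17/5) = 58/17. Minimum is 23/12 at row 3 (w3 leaves); pivot element 24/5.
Divide row 3 by 24/5; eliminate column d from the other rows.
After both pivots, the entry at constraint row 3, column RHS is 23/12.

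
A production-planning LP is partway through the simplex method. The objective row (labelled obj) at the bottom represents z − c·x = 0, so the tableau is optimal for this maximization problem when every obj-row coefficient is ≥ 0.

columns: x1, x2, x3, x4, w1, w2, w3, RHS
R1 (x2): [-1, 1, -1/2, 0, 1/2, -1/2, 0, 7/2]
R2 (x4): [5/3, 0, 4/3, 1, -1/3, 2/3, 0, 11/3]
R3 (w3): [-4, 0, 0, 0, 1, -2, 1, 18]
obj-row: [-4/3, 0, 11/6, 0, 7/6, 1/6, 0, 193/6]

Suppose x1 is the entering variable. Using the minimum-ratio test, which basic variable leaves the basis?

x4

Column x1 entries and ratios — x2: -1 ≤ 0, skip; x4: (11/3)/(5/3) = 11/5; w3: -4 ≤ 0, skip.
Smallest ratio is 11/5 in the row of x4, so x4 leaves.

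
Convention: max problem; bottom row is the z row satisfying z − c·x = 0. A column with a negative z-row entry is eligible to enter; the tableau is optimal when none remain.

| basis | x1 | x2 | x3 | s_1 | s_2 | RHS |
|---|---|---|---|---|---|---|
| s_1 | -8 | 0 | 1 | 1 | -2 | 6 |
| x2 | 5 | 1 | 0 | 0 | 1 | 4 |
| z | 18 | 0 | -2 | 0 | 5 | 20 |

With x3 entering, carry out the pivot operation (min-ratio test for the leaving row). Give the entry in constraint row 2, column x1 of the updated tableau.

5

Ratio test on column x3 — row 1: 6/1 = 6; row 2: entry 0 ≤ 0. Minimum is 6 at row 1 (s_1 leaves); pivot element 1.
Divide row 1 by 1; eliminate column x3 from the other rows.
Row 2 update in column x1: 5 − 0·(-8) = 5.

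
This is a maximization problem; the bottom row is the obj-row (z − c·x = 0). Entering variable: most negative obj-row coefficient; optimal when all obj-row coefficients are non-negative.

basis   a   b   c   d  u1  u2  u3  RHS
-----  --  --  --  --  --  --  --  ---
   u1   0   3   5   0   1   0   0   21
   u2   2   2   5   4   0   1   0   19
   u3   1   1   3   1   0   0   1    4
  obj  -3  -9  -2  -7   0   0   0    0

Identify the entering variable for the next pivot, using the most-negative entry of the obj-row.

b

Negative obj-row entries: a: -3, b: -9, c: -2, d: -7.
The most negative is -9 in column b, so b enters.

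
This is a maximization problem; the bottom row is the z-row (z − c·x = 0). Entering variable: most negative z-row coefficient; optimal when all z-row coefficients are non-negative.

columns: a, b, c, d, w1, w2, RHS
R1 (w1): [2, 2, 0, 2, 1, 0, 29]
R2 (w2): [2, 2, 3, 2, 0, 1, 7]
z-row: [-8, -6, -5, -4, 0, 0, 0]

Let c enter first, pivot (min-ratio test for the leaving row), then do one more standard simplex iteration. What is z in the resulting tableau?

28

Ratio test on column c — row 1: entry 0 ≤ 0; row 2: 7/3 = 7/3. Minimum is 7/3 at row 2 (w2 leaves); pivot element 3.
Pivot on row 2; the z-row RHS becomes 0 − (-5)·(7/3) = 35/3.
Next entering variable (most negative z-row entry -14/3): a.
Ratio test on column a — row 1: 29/2 = 29/2; row 2: (7/3)/(2/3) = 7/2. Minimum is 7/2 at row 2 (c leaves); pivot element 2/3.
After the second pivot the z-row RHS is 35/3 − (-14/3)·(7/2) = 28.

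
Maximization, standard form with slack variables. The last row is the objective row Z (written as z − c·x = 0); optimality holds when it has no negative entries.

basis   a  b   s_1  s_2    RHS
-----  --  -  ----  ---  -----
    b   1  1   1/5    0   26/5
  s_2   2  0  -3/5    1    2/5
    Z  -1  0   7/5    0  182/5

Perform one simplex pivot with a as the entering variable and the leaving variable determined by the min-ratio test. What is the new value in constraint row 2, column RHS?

Ratio test on column a — row 1: (26/5)/1 = 26/5; row 2: (2/5)/2 = 1/5. Minimum is 1/5 at row 2 (s_2 leaves); pivot element 2.
Divide row 2 by 2; eliminate column a from the other rows.
In the new row 2, the RHS entry is the old entry divided by the pivot: (2/5)/2 = 1/5.

1/5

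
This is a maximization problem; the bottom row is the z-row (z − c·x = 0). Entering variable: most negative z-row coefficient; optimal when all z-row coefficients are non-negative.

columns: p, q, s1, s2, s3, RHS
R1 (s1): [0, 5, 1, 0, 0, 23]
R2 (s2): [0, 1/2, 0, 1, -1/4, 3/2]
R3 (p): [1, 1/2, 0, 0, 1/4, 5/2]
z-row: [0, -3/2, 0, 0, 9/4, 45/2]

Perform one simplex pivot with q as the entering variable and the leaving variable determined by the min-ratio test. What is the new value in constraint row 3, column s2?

Ratio test on column q — row 1: 23/5 = 23/5; row 2: (3/2)/(1/2) = 3; row 3: (5/2)/(1/2) = 5. Minimum is 3 at row 2 (s2 leaves); pivot element 1/2.
Divide row 2 by 1/2; eliminate column q from the other rows.
Row 3 update in column s2: 0 − (1/2)·2 = -1.

-1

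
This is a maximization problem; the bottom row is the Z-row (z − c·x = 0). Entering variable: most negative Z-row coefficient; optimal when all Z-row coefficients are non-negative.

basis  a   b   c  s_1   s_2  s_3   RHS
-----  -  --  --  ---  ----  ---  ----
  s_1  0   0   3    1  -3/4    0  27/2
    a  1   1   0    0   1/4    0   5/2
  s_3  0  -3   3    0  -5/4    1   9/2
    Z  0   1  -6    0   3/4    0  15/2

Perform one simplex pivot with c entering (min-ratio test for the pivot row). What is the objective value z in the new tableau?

Ratio test on column c — row 1: (27/2)/3 = 9/2; row 2: entry 0 ≤ 0; row 3: (9/2)/3 = 3/2. Minimum is 3/2 at row 3 (s_3 leaves); pivot element 3.
Pivot on row 3; the Z-row RHS becomes 15/2 − (-6)·(3/2) = 33/2.

33/2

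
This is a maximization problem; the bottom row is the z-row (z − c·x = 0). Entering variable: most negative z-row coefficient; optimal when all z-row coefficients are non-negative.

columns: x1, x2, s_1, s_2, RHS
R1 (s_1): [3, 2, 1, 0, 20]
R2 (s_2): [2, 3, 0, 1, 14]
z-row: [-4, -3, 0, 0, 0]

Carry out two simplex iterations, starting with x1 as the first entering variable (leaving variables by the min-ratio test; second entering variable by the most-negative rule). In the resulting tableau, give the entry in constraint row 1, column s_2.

-2/5

Ratio test on column x1 — row 1: 20/3 = 20/3; row 2: 14/2 = 7. Minimum is 20/3 at row 1 (s_1 leaves); pivot element 3.
Divide row 1 by 3; eliminate column x1 from the other rows.
Second iteration: most negative z-row entry is -1/3 in column x2, so x2 enters.
Ratio test on column x2 — row 1: (20/3)/(2/3) = 10; row 2: (2/3)/(5/3) = 2/5. Minimum is 2/5 at row 2 (s_2 leaves); pivot element 5/3.
Divide row 2 by 5/3; eliminate column x2 from the other rows.
After both pivots, the entry at constraint row 1, column s_2 is -2/5.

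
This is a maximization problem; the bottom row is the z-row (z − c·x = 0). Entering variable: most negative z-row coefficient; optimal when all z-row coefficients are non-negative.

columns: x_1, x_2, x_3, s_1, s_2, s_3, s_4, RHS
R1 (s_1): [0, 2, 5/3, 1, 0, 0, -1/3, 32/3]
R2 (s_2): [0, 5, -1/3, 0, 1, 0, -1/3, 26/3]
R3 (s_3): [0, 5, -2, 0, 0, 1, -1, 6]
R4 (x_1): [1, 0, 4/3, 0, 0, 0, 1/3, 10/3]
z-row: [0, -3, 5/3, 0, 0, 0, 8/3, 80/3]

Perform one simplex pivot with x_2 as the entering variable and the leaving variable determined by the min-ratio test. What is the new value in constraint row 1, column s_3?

-2/5

Ratio test on column x_2 — row 1: (32/3)/2 = 16/3; row 2: (26/3)/5 = 26/15; row 3: 6/5 = 6/5; row 4: entry 0 ≤ 0. Minimum is 6/5 at row 3 (s_3 leaves); pivot element 5.
Divide row 3 by 5; eliminate column x_2 from the other rows.
Row 1 update in column s_3: 0 − 2·(1/5) = -2/5.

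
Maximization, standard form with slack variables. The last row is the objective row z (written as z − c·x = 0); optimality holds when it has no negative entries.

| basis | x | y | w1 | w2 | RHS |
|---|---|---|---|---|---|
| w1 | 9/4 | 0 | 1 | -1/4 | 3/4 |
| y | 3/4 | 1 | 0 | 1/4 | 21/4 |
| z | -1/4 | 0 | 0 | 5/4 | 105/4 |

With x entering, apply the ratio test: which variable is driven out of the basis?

Column x entries and ratios — w1: (3/4)/(9/4) = 1/3; y: (21/4)/(3/4) = 7.
Smallest ratio is 1/3 in the row of w1, so w1 leaves.

w1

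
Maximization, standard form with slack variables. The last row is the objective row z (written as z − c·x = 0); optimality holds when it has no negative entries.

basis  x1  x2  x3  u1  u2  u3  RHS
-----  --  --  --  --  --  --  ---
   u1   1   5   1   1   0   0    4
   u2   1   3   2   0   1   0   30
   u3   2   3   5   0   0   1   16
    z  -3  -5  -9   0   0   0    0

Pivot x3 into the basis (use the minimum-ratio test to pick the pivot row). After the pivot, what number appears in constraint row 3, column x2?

Ratio test on column x3 — row 1: 4/1 = 4; row 2: 30/2 = 15; row 3: 16/5 = 16/5. Minimum is 16/5 at row 3 (u3 leaves); pivot element 5.
Divide row 3 by 5; eliminate column x3 from the other rows.
In the new row 3, the x2 entry is the old entry divided by the pivot: 3/5 = 3/5.

3/5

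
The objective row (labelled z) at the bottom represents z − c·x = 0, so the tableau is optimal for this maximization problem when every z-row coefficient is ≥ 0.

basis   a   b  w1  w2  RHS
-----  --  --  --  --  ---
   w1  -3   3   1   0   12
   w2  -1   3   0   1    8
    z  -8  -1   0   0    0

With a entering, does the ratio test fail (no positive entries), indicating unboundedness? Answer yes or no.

Every constraint-row entry in column a is ≤ 0, so increasing a is unbounded.

yes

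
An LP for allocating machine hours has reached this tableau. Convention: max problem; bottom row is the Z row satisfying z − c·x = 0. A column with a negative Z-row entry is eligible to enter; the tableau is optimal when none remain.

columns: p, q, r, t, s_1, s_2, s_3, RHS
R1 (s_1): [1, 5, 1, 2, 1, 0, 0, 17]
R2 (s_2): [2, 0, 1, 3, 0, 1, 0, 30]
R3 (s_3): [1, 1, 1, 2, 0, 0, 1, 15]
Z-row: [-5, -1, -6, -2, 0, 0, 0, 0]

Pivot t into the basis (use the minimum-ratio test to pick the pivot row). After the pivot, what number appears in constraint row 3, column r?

Ratio test on column t — row 1: 17/2 = 17/2; row 2: 30/3 = 10; row 3: 15/2 = 15/2. Minimum is 15/2 at row 3 (s_3 leaves); pivot element 2.
Divide row 3 by 2; eliminate column t from the other rows.
In the new row 3, the r entry is the old entry divided by the pivot: 1/2 = 1/2.

1/2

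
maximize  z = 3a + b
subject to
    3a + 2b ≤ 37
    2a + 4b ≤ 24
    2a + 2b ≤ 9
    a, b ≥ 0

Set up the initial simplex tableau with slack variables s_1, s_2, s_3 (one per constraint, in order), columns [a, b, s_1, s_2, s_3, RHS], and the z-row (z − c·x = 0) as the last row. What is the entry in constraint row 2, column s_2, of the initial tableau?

1

Slack s_2 belongs to constraint 2; its column is the unit vector e_2, so the entry in row 2 is 1.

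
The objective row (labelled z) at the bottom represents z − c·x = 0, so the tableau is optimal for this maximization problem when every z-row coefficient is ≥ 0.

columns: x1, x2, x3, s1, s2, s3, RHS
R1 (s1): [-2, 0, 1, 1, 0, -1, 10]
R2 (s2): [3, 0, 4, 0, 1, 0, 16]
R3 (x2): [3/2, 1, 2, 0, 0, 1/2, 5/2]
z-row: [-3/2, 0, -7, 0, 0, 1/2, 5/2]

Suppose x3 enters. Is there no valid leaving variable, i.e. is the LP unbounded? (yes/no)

no

Column x3 has positive entries in row(s) 1, 2, 3, so the ratio test bounds it — not unbounded.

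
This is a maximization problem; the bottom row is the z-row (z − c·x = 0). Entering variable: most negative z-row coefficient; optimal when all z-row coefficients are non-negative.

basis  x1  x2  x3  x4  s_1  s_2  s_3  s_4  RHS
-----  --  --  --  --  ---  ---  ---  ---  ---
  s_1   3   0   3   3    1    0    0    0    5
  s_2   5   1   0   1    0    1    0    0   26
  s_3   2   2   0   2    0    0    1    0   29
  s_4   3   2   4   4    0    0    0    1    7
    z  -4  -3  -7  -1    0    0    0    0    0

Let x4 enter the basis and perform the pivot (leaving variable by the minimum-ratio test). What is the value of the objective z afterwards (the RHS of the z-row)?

Ratio test on column x4 — row 1: 5/3 = 5/3; row 2: 26/1 = 26; row 3: 29/2 = 29/2; row 4: 7/4 = 7/4. Minimum is 5/3 at row 1 (s_1 leaves); pivot element 3.
Pivot on row 1; the z-row RHS becomes 0 − (-1)·(5/3) = 5/3.

5/3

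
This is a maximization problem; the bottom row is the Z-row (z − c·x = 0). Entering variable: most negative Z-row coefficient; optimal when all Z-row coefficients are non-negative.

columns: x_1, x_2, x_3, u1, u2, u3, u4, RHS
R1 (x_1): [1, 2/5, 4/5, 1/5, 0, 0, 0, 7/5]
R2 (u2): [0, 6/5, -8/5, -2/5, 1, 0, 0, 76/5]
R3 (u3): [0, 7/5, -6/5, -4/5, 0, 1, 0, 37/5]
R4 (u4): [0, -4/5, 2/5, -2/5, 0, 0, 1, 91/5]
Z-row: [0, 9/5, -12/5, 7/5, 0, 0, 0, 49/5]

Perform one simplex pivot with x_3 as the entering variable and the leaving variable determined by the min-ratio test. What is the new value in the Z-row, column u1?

2

Ratio test on column x_3 — row 1: (7/5)/(4/5) = 7/4; row 2: entry -8/5 ≤ 0; row 3: entry -6/5 ≤ 0; row 4: (91/5)/(2/5) = 91/2. Minimum is 7/4 at row 1 (x_1 leaves); pivot element 4/5.
Divide row 1 by 4/5; eliminate column x_3 from the other rows.
Z-row update in column u1: 7/5 − (-12/5)·(1/4) = 2.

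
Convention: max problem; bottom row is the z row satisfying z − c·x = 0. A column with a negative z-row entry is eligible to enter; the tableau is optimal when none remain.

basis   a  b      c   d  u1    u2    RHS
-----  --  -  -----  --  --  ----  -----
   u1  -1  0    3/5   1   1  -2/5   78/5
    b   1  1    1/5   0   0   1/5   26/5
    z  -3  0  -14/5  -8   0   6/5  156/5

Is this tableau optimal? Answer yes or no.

no

The z-row has a negative entry -8 in column d, so it is not optimal.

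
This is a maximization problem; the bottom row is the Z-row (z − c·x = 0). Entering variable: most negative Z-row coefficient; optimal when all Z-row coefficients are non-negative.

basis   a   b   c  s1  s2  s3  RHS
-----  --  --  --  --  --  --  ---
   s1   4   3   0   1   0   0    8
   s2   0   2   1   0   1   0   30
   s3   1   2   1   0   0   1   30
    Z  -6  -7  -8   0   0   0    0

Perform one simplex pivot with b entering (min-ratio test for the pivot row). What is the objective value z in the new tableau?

56/3

Ratio test on column b — row 1: 8/3 = 8/3; row 2: 30/2 = 15; row 3: 30/2 = 15. Minimum is 8/3 at row 1 (s1 leaves); pivot element 3.
Pivot on row 1; the Z-row RHS becomes 0 − (-7)·(8/3) = 56/3.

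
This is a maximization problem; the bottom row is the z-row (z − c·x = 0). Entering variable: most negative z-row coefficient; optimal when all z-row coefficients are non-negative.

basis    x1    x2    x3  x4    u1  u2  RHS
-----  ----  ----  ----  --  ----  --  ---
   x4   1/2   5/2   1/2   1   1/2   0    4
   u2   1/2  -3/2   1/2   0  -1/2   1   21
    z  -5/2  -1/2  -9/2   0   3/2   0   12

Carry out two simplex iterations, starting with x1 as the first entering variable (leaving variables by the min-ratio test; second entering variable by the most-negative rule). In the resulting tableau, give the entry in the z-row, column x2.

22

Ratio test on column x1 — row 1: 4/(1/2) = 8; row 2: 21/(1/2) = 42. Minimum is 8 at row 1 (x4 leaves); pivot element 1/2.
Divide row 1 by 1/2; eliminate column x1 from the other rows.
Second iteration: most negative z-row entry is -2 in column x3, so x3 enters.
Ratio test on column x3 — row 1: 8/1 = 8; row 2: entry 0 ≤ 0. Minimum is 8 at row 1 (x1 leaves); pivot element 1.
Divide row 1 by 1; eliminate column x3 from the other rows.
After both pivots, the entry at the z-row, column x2 is 22.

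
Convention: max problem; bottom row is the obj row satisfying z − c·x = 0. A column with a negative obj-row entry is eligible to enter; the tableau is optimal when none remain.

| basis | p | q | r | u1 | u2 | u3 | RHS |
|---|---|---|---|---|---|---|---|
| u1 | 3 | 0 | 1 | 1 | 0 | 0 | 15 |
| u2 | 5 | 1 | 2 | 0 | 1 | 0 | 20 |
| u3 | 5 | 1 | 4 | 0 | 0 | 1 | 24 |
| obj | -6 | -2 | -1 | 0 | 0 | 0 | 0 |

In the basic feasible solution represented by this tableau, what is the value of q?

q is not in the basis, so in the current basic feasible solution q = 0.

0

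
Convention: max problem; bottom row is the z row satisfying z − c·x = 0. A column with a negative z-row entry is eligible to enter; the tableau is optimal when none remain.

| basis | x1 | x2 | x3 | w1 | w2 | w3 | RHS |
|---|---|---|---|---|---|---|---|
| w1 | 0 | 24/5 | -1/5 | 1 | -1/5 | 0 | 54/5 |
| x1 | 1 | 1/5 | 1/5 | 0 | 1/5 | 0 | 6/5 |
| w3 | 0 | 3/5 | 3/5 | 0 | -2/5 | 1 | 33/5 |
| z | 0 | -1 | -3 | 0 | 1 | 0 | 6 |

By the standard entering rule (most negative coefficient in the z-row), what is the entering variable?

x3

Negative z-row entries: x2: -1, x3: -3.
The most negative is -3 in column x3, so x3 enters.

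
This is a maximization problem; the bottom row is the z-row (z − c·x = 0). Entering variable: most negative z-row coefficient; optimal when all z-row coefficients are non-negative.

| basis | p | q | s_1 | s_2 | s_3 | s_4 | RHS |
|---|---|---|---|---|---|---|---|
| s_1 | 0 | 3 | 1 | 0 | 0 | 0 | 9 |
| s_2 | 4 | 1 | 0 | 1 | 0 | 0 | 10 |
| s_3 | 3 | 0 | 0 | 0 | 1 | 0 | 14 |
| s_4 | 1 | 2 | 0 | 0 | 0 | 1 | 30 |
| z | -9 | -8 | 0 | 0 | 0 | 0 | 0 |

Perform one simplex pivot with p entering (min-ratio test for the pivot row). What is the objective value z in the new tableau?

45/2

Ratio test on column p — row 1: entry 0 ≤ 0; row 2: 10/4 = 5/2; row 3: 14/3 = 14/3; row 4: 30/1 = 30. Minimum is 5/2 at row 2 (s_2 leaves); pivot element 4.
Pivot on row 2; the z-row RHS becomes 0 − (-9)·(5/2) = 45/2.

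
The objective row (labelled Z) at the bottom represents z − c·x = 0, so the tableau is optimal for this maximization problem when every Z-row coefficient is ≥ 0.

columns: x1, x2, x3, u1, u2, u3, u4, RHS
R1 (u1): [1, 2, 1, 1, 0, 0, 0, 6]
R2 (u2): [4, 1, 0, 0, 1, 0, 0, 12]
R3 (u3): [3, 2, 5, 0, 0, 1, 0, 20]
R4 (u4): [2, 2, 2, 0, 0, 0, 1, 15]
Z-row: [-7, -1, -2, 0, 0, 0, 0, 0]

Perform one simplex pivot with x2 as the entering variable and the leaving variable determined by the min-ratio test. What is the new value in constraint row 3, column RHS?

14

Ratio test on column x2 — row 1: 6/2 = 3; row 2: 12/1 = 12; row 3: 20/2 = 10; row 4: 15/2 = 15/2. Minimum is 3 at row 1 (u1 leaves); pivot element 2.
Divide row 1 by 2; eliminate column x2 from the other rows.
Row 3 update in column RHS: 20 − 2·3 = 14.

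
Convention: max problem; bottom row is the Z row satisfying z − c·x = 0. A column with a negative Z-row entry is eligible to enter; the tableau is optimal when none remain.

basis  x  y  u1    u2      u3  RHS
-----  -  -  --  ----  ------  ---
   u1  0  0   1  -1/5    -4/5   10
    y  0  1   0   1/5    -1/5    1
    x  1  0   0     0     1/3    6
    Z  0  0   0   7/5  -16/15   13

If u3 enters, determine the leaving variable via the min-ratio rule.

x

Column u3 entries and ratios — u1: -4/5 ≤ 0, skip; y: -1/5 ≤ 0, skip; x: 6/(1/3) = 18.
Smallest ratio is 18 in the row of x, so x leaves.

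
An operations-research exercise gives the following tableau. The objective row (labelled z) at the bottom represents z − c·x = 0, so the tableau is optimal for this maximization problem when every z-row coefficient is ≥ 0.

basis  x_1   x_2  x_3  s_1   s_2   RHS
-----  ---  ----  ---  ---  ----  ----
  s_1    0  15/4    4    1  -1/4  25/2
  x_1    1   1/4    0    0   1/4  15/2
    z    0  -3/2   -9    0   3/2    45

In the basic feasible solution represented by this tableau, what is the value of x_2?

x_2 is not in the basis, so in the current basic feasible solution x_2 = 0.

0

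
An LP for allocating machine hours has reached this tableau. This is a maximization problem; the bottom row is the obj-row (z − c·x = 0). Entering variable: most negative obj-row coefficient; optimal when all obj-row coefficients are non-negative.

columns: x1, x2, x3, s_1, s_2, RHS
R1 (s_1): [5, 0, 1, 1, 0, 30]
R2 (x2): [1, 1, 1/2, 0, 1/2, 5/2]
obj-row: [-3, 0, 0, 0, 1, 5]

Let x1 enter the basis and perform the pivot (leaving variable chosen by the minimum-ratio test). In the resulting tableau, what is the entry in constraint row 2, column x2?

1

Ratio test on column x1 — row 1: 30/5 = 6; row 2: (5/2)/1 = 5/2. Minimum is 5/2 at row 2 (x2 leaves); pivot element 1.
Divide row 2 by 1; eliminate column x1 from the other rows.
In the new row 2, the x2 entry is the old entry divided by the pivot: 1/1 = 1.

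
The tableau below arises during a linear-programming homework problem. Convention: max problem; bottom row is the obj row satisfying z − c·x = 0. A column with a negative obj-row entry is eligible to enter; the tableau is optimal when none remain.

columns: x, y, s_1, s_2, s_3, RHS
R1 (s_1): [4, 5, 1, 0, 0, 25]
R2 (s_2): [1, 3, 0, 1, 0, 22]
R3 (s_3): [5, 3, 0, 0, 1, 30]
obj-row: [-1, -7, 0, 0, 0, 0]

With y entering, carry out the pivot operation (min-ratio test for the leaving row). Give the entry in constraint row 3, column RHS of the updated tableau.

15

Ratio test on column y — row 1: 25/5 = 5; row 2: 22/3 = 22/3; row 3: 30/3 = 10. Minimum is 5 at row 1 (s_1 leaves); pivot element 5.
Divide row 1 by 5; eliminate column y from the other rows.
Row 3 update in column RHS: 30 − 3·5 = 15.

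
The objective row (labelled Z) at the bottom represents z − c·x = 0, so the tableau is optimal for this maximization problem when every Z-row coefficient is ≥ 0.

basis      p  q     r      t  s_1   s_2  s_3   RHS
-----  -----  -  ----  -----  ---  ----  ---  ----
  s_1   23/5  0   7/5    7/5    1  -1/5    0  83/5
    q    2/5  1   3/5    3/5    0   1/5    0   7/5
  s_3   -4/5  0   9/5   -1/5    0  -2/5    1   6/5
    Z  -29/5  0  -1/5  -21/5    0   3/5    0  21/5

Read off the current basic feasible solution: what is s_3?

s_3 is basic (row 3); its value is the RHS of that row, 6/5.

6/5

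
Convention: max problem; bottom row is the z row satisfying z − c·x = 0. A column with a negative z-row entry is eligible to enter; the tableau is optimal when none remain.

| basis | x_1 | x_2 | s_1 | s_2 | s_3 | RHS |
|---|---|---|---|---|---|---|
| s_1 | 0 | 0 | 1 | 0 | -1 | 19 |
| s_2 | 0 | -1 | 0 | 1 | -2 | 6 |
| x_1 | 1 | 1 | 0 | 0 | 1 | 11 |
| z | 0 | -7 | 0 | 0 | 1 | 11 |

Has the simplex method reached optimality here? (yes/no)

no

The z-row has a negative entry -7 in column x_2, so it is not optimal.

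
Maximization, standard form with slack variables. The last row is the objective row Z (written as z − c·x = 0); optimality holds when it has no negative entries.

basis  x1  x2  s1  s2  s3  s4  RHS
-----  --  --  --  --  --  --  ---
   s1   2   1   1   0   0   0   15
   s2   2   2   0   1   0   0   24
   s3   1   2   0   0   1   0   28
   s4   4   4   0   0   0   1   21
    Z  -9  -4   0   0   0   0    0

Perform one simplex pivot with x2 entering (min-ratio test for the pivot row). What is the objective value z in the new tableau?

Ratio test on column x2 — row 1: 15/1 = 15; row 2: 24/2 = 12; row 3: 28/2 = 14; row 4: 21/4 = 21/4. Minimum is 21/4 at row 4 (s4 leaves); pivot element 4.
Pivot on row 4; the Z-row RHS becomes 0 − (-4)·(21/4) = 21.

21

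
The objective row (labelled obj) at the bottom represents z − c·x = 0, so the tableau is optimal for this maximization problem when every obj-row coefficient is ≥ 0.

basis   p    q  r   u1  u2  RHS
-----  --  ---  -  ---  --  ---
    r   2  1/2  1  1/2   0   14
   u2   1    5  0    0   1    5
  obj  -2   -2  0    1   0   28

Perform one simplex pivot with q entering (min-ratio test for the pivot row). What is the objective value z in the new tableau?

30

Ratio test on column q — row 1: 14/(1/2) = 28; row 2: 5/5 = 1. Minimum is 1 at row 2 (u2 leaves); pivot element 5.
Pivot on row 2; the obj-row RHS becomes 28 − (-2)·1 = 30.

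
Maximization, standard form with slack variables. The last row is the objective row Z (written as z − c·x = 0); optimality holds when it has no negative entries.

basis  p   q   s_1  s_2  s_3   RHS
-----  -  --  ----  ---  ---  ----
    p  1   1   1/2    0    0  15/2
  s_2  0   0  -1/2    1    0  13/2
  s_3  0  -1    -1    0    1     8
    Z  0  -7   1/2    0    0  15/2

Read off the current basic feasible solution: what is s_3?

8

s_3 is basic (row 3); its value is the RHS of that row, 8.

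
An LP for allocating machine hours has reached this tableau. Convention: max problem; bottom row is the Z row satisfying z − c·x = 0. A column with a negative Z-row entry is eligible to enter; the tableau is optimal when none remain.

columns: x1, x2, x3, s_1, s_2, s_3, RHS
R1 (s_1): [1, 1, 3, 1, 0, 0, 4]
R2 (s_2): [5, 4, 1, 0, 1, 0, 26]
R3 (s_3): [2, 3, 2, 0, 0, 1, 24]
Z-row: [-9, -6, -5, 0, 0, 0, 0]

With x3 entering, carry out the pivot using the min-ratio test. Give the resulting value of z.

Ratio test on column x3 — row 1: 4/3 = 4/3; row 2: 26/1 = 26; row 3: 24/2 = 12. Minimum is 4/3 at row 1 (s_1 leaves); pivot element 3.
Pivot on row 1; the Z-row RHS becomes 0 − (-5)·(4/3) = 20/3.

20/3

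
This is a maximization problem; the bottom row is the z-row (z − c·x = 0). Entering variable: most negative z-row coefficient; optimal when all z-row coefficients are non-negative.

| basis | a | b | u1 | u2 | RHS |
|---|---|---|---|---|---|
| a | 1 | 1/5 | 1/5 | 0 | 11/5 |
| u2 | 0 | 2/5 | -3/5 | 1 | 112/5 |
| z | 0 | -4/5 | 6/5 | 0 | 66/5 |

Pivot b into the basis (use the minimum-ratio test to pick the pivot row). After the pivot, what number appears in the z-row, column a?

4

Ratio test on column b — row 1: (11/5)/(1/5) = 11; row 2: (112/5)/(2/5) = 56. Minimum is 11 at row 1 (a leaves); pivot element 1/5.
Divide row 1 by 1/5; eliminate column b from the other rows.
z-row update in column a: 0 − (-4/5)·5 = 4.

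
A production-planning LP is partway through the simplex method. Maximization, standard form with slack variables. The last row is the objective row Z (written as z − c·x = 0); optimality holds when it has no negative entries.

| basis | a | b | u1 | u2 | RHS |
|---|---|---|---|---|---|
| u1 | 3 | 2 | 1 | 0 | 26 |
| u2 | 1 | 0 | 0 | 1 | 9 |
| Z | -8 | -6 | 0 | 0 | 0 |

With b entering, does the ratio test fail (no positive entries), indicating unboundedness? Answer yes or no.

Column b has positive entries in row(s) 1, so the ratio test bounds it — not unbounded.

no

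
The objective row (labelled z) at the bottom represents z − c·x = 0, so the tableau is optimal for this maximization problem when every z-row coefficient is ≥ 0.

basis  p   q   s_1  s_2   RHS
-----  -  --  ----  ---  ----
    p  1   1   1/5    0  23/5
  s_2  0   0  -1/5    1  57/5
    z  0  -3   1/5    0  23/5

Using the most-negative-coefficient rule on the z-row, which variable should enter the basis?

q

Negative z-row entries: q: -3.
The most negative is -3 in column q, so q enters.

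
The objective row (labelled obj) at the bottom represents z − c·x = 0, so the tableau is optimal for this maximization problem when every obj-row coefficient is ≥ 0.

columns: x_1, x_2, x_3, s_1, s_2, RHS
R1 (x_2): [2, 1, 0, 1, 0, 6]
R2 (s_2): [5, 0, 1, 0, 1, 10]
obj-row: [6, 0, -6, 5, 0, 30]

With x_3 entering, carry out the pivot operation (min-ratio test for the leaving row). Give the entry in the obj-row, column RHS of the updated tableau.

90

Ratio test on column x_3 — row 1: entry 0 ≤ 0; row 2: 10/1 = 10. Minimum is 10 at row 2 (s_2 leaves); pivot element 1.
Divide row 2 by 1; eliminate column x_3 from the other rows.
obj-row update in column RHS: 30 − (-6)·10 = 90.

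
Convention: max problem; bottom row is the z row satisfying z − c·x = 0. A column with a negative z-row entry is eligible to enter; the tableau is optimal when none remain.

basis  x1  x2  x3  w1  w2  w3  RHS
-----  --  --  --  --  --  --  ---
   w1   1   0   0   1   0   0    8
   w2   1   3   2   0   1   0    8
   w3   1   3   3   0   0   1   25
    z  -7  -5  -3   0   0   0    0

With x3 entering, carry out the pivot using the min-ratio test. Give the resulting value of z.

12

Ratio test on column x3 — row 1: entry 0 ≤ 0; row 2: 8/2 = 4; row 3: 25/3 = 25/3. Minimum is 4 at row 2 (w2 leaves); pivot element 2.
Pivot on row 2; the z-row RHS becomes 0 − (-3)·4 = 12.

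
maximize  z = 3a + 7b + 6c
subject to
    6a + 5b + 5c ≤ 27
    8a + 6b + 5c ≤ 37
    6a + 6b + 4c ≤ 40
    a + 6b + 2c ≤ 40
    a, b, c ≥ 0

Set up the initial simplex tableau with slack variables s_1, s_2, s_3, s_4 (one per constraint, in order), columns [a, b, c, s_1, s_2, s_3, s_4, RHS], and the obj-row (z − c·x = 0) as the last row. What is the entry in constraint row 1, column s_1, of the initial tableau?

1

Slack s_1 belongs to constraint 1; its column is the unit vector e_1, so the entry in row 1 is 1.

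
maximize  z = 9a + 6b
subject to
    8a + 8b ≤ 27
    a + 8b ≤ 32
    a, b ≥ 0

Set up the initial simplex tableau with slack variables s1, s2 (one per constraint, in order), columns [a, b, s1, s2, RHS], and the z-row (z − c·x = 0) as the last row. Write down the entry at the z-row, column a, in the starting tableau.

The z-row carries the negated objective coefficients: the a entry is -9.

-9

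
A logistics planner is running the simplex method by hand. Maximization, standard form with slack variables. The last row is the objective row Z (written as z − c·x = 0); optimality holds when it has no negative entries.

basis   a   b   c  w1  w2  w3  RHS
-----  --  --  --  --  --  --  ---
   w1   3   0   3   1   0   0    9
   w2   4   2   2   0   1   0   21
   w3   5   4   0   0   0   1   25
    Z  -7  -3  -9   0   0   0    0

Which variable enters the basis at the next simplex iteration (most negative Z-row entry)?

c

Negative Z-row entries: a: -7, b: -3, c: -9.
The most negative is -9 in column c, so c enters.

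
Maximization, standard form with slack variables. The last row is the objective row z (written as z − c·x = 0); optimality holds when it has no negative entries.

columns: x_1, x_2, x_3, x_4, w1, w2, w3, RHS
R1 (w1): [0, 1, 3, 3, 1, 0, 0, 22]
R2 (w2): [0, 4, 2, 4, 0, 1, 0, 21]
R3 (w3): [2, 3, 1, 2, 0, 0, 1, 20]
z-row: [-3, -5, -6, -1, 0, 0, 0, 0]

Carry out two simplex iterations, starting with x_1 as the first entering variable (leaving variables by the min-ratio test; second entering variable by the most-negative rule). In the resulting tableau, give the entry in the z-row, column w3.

Ratio test on column x_1 — row 1: entry 0 ≤ 0; row 2: entry 0 ≤ 0; row 3: 20/2 = 10. Minimum is 10 at row 3 (w3 leaves); pivot element 2.
Divide row 3 by 2; eliminate column x_1 from the other rows.
Second iteration: most negative z-row entry is -9/2 in column x_3, so x_3 enters.
Ratio test on column x_3 — row 1: 22/3 = 22/3; row 2: 21/2 = 21/2; row 3: 10/(1/2) = 20. Minimum is 22/3 at row 1 (w1 leaves); pivot element 3.
Divide row 1 by 3; eliminate column x_3 from the other rows.
After both pivots, the entry at the z-row, column w3 is 3/2.

3/2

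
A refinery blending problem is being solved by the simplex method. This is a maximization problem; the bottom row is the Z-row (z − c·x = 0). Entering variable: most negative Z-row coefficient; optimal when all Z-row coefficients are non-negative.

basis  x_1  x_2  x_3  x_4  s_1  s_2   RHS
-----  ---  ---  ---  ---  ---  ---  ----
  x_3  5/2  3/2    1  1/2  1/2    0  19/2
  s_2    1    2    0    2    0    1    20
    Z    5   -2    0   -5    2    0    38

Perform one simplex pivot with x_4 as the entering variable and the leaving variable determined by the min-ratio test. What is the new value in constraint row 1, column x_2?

Ratio test on column x_4 — row 1: (19/2)/(1/2) = 19; row 2: 20/2 = 10. Minimum is 10 at row 2 (s_2 leaves); pivot element 2.
Divide row 2 by 2; eliminate column x_4 from the other rows.
Row 1 update in column x_2: 3/2 − (1/2)·1 = 1.

1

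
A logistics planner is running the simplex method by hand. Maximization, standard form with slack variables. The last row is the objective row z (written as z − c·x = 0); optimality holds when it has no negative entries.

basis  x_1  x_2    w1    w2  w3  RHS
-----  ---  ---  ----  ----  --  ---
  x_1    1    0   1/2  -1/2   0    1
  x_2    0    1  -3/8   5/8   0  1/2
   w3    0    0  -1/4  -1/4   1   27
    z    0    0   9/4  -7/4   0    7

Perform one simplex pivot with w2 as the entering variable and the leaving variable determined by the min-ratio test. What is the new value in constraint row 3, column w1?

-2/5

Ratio test on column w2 — row 1: entry -1/2 ≤ 0; row 2: (1/2)/(5/8) = 4/5; row 3: entry -1/4 ≤ 0. Minimum is 4/5 at row 2 (x_2 leaves); pivot element 5/8.
Divide row 2 by 5/8; eliminate column w2 from the other rows.
Row 3 update in column w1: -1/4 − (-1/4)·(-3/5) = -2/5.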